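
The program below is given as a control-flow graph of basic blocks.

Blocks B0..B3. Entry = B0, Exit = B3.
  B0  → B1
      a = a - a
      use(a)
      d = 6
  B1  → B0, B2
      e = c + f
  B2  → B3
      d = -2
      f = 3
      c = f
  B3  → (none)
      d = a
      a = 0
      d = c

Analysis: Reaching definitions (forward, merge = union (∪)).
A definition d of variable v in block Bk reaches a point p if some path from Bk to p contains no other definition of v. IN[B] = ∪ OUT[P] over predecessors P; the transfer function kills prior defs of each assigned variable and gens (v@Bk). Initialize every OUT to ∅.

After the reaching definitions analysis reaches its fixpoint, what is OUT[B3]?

Answer: {a@B3, c@B2, d@B3, e@B1, f@B2}

Working:
Converged values:
  B0: | IN={a@B0, d@B0, e@B1} | OUT={a@B0, d@B0, e@B1}
  B1: | IN={a@B0, d@B0, e@B1} | OUT={a@B0, d@B0, e@B1}
  B2: | IN={a@B0, d@B0, e@B1} | OUT={a@B0, c@B2, d@B2, e@B1, f@B2}
  B3: | IN={a@B0, c@B2, d@B2, e@B1, f@B2} | OUT={a@B3, c@B2, d@B3, e@B1, f@B2}

Merge at B3: IN[B3] = OUT[B2] = {a@B0, c@B2, d@B2, e@B1, f@B2}
Applying B3's transfer function to that IN value gives OUT[B3] (row B3 above).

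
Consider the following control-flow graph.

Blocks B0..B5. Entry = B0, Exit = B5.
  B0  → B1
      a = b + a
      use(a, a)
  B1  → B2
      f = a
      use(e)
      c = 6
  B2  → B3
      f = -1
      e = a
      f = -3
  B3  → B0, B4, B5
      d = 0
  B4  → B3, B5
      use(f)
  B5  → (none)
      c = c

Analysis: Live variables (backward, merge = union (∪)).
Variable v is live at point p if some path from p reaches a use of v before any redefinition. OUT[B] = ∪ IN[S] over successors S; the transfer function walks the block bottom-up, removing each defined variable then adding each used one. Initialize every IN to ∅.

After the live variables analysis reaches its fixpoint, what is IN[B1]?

Answer: {a, b, e}

Derivation:
Per-block solution:
  B0: | IN={a, b, e} | OUT={a, b, e}
  B1: | IN={a, b, e} | OUT={a, b, c}
  B2: | IN={a, b, c} | OUT={a, b, c, e, f}
  B3: | IN={a, b, c, e, f} | OUT={a, b, c, e, f}
  B4: | IN={a, b, c, e, f} | OUT={a, b, c, e, f}
  B5: | IN={c} | OUT={}

Merge at B1: OUT[B1] = IN[B2] = {a, b, c}
Applying B1's transfer function to that OUT value gives IN[B1] (row B1 above).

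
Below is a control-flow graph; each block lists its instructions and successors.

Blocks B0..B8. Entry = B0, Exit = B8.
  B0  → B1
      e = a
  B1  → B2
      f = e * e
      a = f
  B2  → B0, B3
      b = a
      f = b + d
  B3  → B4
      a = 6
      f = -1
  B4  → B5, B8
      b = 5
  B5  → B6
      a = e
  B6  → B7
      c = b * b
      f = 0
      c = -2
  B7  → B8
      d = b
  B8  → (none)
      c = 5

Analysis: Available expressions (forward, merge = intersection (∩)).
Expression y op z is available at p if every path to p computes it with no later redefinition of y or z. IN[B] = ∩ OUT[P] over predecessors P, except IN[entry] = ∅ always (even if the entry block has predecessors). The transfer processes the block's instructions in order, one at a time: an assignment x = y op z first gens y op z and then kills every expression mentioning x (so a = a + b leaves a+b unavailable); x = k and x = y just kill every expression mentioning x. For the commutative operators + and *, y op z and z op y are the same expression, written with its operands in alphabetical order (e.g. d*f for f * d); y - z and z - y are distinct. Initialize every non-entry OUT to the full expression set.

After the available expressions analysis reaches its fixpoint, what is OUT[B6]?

Per-block solution:
  B0:  IN={}  OUT={}
  B1:  IN={}  OUT={e*e}
  B2:  IN={e*e}  OUT={b+d, e*e}
  B3:  IN={b+d, e*e}  OUT={b+d, e*e}
  B4:  IN={b+d, e*e}  OUT={e*e}
  B5:  IN={e*e}  OUT={e*e}
  B6:  IN={e*e}  OUT={b*b, e*e}
  B7:  IN={b*b, e*e}  OUT={b*b, e*e}
  B8:  IN={e*e}  OUT={e*e}

Merge at B6: IN[B6] = OUT[B5] = {e*e}
Applying B6's transfer function to that IN value gives OUT[B6] (row B6 above).

Answer: {b*b, e*e}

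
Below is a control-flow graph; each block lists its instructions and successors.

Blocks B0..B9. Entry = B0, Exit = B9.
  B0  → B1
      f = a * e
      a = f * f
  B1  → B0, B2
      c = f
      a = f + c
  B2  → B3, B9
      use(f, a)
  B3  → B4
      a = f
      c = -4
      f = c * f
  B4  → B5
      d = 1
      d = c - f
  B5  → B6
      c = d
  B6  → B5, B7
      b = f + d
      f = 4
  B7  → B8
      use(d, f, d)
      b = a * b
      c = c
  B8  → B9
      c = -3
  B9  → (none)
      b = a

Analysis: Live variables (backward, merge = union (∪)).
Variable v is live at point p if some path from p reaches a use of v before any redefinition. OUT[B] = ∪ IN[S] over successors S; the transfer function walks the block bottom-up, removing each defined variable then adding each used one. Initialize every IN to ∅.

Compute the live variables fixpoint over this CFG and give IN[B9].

Converged values:
  B0: | IN={a, e} | OUT={e, f}
  B1: | IN={e, f} | OUT={a, e, f}
  B2: | IN={a, f} | OUT={a, f}
  B3: | IN={f} | OUT={a, c, f}
  B4: | IN={a, c, f} | OUT={a, d, f}
  B5: | IN={a, d, f} | OUT={a, c, d, f}
  B6: | IN={a, c, d, f} | OUT={a, b, c, d, f}
  B7: | IN={a, b, c, d, f} | OUT={a}
  B8: | IN={a} | OUT={a}
  B9: | IN={a} | OUT={}

B9 is the boundary node: OUT[B9] = {}
Applying B9's transfer function to that OUT value gives IN[B9] (row B9 above).

Answer: {a}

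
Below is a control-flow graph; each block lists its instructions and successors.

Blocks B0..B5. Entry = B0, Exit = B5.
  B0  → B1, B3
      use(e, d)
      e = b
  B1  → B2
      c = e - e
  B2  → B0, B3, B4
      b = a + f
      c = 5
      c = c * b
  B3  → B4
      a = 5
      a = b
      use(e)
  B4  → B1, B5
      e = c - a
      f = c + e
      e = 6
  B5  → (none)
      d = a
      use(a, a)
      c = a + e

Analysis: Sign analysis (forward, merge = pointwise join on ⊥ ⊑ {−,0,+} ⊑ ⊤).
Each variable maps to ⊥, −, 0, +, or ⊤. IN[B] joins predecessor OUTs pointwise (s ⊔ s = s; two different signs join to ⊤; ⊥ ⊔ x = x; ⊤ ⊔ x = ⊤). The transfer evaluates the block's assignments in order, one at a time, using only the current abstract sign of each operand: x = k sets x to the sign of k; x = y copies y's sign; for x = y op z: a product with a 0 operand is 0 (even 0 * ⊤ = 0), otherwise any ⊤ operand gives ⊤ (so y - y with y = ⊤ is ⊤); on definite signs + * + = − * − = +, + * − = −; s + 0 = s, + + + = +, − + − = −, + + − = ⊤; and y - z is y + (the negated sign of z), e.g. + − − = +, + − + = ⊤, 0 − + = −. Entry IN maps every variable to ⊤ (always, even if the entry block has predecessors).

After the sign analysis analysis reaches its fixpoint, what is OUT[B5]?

Fixpoint table:
  B0:  IN=(all ⊤)  OUT=(all ⊤)
  B1:  IN=(all ⊤)  OUT=(all ⊤)
  B2:  IN=(all ⊤)  OUT=(all ⊤)
  B3:  IN=(all ⊤)  OUT=(all ⊤)
  B4:  IN=(all ⊤)  OUT={e:+; rest ⊤}
  B5:  IN={e:+; rest ⊤}  OUT={e:+; rest ⊤}

Merge at B5: IN[B5] = OUT[B4] = {a: ⊤, b: ⊤, c: ⊤, d: ⊤, e: +, f: ⊤}
Applying B5's transfer function to that IN value gives OUT[B5] (row B5 above).

Answer: {a: ⊤, b: ⊤, c: ⊤, d: ⊤, e: +, f: ⊤}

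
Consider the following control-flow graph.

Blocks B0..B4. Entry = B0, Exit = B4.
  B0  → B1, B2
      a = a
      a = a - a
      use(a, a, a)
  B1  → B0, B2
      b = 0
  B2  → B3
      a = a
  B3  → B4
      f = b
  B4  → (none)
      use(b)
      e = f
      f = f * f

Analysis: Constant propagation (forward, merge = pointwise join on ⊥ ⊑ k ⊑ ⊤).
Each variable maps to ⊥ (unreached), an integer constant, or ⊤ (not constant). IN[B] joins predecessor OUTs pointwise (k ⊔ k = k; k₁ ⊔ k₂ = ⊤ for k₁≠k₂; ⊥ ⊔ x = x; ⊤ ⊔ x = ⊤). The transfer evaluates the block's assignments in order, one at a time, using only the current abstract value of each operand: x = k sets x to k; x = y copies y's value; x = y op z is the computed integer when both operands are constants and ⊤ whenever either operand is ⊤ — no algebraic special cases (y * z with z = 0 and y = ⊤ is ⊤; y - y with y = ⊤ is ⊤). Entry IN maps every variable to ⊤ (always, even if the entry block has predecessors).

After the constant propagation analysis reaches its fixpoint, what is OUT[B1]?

Fixpoint table:
  B0: | IN=(all ⊤) | OUT=(all ⊤)
  B1: | IN=(all ⊤) | OUT={b:0; rest ⊤}
  B2: | IN=(all ⊤) | OUT=(all ⊤)
  B3: | IN=(all ⊤) | OUT=(all ⊤)
  B4: | IN=(all ⊤) | OUT=(all ⊤)

Merge at B1: IN[B1] = OUT[B0] = {a: ⊤, b: ⊤, c: ⊤, d: ⊤, e: ⊤, f: ⊤}
Applying B1's transfer function to that IN value gives OUT[B1] (row B1 above).

Answer: {a: ⊤, b: 0, c: ⊤, d: ⊤, e: ⊤, f: ⊤}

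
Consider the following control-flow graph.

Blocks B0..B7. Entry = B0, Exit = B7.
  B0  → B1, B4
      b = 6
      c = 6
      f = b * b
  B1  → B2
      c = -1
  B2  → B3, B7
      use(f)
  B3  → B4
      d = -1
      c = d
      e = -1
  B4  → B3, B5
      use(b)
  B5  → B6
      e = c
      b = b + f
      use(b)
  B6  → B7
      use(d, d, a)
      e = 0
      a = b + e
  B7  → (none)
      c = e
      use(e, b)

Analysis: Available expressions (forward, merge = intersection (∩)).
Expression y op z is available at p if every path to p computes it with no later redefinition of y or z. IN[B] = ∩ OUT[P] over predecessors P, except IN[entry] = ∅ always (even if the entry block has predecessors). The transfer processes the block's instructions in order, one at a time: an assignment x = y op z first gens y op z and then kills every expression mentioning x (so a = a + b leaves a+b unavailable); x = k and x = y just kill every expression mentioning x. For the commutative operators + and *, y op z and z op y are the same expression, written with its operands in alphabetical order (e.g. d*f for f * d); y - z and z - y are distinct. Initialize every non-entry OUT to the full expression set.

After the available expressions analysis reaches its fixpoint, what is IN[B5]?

Converged values:
  B0:  IN={}  OUT={b*b}
  B1:  IN={b*b}  OUT={b*b}
  B2:  IN={b*b}  OUT={b*b}
  B3:  IN={b*b}  OUT={b*b}
  B4:  IN={b*b}  OUT={b*b}
  B5:  IN={b*b}  OUT={}
  B6:  IN={}  OUT={b+e}
  B7:  IN={}  OUT={}

Merge at B5: IN[B5] = OUT[B4] = {b*b}

Answer: {b*b}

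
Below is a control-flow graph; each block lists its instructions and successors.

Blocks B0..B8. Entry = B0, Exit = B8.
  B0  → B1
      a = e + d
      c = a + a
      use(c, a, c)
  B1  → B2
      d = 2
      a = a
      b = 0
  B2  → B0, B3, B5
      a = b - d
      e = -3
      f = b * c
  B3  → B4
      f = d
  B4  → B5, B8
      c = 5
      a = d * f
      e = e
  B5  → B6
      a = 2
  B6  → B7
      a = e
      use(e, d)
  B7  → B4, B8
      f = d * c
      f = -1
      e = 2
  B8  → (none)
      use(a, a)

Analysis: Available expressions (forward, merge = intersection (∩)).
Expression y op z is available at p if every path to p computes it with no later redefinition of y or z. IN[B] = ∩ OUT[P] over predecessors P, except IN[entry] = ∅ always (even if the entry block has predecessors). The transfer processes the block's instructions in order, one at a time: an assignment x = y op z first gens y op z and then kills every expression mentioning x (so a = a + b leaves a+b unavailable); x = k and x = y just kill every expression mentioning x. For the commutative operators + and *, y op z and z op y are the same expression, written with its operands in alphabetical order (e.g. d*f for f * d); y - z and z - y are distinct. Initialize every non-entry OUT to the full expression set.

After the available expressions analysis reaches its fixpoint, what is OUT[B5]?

Answer: {b-d}

Trace:
Fixpoint table:
  B0:   IN={}   OUT={a+a, d+e}
  B1:   IN={a+a, d+e}   OUT={}
  B2:   IN={}   OUT={b*c, b-d}
  B3:   IN={b*c, b-d}   OUT={b*c, b-d}
  B4:   IN={b-d}   OUT={b-d, d*f}
  B5:   IN={b-d}   OUT={b-d}
  B6:   IN={b-d}   OUT={b-d}
  B7:   IN={b-d}   OUT={b-d, c*d}
  B8:   IN={b-d}   OUT={b-d}

Merge at B5: IN[B5] = OUT[B2] ∩ OUT[B4] = {b-d}
Applying B5's transfer function to that IN value gives OUT[B5] (row B5 above).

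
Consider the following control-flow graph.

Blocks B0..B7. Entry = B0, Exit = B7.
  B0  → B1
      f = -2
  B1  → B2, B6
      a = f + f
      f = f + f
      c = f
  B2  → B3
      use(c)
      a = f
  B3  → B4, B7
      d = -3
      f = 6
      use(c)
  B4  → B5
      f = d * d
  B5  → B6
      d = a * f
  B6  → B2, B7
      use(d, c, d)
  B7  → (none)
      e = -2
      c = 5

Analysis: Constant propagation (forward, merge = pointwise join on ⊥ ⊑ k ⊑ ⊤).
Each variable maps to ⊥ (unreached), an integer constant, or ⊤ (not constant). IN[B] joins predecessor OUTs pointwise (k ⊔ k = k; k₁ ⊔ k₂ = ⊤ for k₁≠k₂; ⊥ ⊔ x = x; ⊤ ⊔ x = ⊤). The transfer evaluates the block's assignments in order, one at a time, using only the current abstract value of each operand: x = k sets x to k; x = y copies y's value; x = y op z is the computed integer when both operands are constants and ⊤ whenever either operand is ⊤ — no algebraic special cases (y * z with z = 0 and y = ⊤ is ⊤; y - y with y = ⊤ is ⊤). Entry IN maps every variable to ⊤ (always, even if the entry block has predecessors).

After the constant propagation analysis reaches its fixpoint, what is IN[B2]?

Answer: {a: ⊤, b: ⊤, c: -4, d: ⊤, e: ⊤, f: ⊤}

Trace:
Fixpoint table:
  B0:  IN=(all ⊤)  OUT={f:-2; rest ⊤}
  B1:  IN={f:-2; rest ⊤}  OUT={a:-4, c:-4, f:-4; rest ⊤}
  B2:  IN={c:-4; rest ⊤}  OUT={c:-4; rest ⊤}
  B3:  IN={c:-4; rest ⊤}  OUT={c:-4, d:-3, f:6; rest ⊤}
  B4:  IN={c:-4, d:-3, f:6; rest ⊤}  OUT={c:-4, d:-3, f:9; rest ⊤}
  B5:  IN={c:-4, d:-3, f:9; rest ⊤}  OUT={c:-4, f:9; rest ⊤}
  B6:  IN={c:-4; rest ⊤}  OUT={c:-4; rest ⊤}
  B7:  IN={c:-4; rest ⊤}  OUT={c:5, e:-2; rest ⊤}

Merge at B2: IN[B2] = OUT[B1] ⊔ OUT[B6] = {a: ⊤, b: ⊤, c: -4, d: ⊤, e: ⊤, f: ⊤}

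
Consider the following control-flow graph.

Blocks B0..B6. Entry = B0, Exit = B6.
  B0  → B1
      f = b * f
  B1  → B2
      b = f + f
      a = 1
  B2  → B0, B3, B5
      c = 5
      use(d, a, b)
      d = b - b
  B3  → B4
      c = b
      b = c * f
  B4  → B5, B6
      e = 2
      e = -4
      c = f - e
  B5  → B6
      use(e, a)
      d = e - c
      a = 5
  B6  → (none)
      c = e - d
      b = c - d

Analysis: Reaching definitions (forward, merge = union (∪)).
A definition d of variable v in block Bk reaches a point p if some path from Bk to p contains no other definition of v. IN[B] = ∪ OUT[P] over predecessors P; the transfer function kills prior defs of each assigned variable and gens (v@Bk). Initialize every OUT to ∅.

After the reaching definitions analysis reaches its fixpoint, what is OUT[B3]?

Per-block solution:
  B0:   IN={a@B1, b@B1, c@B2, d@B2, f@B0}   OUT={a@B1, b@B1, c@B2, d@B2, f@B0}
  B1:   IN={a@B1, b@B1, c@B2, d@B2, f@B0}   OUT={a@B1, b@B1, c@B2, d@B2, f@B0}
  B2:   IN={a@B1, b@B1, c@B2, d@B2, f@B0}   OUT={a@B1, b@B1, c@B2, d@B2, f@B0}
  B3:   IN={a@B1, b@B1, c@B2, d@B2, f@B0}   OUT={a@B1, b@B3, c@B3, d@B2, f@B0}
  B4:   IN={a@B1, b@B3, c@B3, d@B2, f@B0}   OUT={a@B1, b@B3, c@B4, d@B2, e@B4, f@B0}
  B5:   IN={a@B1, b@B1, b@B3, c@B2, c@B4, d@B2, e@B4, f@B0}   OUT={a@B5, b@B1, b@B3, c@B2, c@B4, d@B5, e@B4, f@B0}
  B6:   IN={a@B1, a@B5, b@B1, b@B3, c@B2, c@B4, d@B2, d@B5, e@B4, f@B0}   OUT={a@B1, a@B5, b@B6, c@B6, d@B2, d@B5, e@B4, f@B0}

Merge at B3: IN[B3] = OUT[B2] = {a@B1, b@B1, c@B2, d@B2, f@B0}
Applying B3's transfer function to that IN value gives OUT[B3] (row B3 above).

Answer: {a@B1, b@B3, c@B3, d@B2, f@B0}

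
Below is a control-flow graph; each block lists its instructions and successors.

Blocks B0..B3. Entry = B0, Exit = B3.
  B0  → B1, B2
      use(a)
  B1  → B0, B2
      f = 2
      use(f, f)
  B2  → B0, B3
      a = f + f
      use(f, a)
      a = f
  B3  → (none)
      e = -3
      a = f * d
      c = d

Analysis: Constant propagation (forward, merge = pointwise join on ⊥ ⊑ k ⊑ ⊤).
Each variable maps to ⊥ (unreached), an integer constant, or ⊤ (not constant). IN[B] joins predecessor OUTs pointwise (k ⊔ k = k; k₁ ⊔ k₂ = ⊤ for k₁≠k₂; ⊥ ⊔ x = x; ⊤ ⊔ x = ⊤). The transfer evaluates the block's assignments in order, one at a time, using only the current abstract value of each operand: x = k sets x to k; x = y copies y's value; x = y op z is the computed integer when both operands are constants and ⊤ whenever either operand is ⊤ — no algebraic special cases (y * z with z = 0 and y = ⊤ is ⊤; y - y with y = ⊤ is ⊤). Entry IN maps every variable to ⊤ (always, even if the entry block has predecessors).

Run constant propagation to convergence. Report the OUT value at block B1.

Answer: {a: ⊤, b: ⊤, c: ⊤, d: ⊤, e: ⊤, f: 2}

Working:
Converged values:
  B0:  IN=(all ⊤)  OUT=(all ⊤)
  B1:  IN=(all ⊤)  OUT={f:2; rest ⊤}
  B2:  IN=(all ⊤)  OUT=(all ⊤)
  B3:  IN=(all ⊤)  OUT={e:-3; rest ⊤}

Merge at B1: IN[B1] = OUT[B0] = {a: ⊤, b: ⊤, c: ⊤, d: ⊤, e: ⊤, f: ⊤}
Applying B1's transfer function to that IN value gives OUT[B1] (row B1 above).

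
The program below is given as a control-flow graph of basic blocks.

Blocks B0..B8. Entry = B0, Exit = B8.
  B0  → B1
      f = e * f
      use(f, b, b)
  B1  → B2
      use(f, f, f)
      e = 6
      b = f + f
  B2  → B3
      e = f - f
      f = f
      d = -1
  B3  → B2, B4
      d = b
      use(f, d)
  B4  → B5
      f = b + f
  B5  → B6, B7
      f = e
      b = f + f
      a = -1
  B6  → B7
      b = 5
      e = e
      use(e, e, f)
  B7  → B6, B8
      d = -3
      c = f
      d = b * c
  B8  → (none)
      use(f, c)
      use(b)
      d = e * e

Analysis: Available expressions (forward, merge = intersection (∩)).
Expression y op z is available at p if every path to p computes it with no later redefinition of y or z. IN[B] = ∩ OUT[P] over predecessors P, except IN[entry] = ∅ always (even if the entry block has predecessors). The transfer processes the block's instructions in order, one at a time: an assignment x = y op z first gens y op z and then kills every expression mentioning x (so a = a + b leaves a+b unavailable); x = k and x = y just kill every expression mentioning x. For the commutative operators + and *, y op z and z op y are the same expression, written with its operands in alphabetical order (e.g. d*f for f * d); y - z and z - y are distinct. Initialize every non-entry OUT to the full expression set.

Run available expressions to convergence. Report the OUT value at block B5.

Converged values:
  B0: | IN={} | OUT={}
  B1: | IN={} | OUT={f+f}
  B2: | IN={} | OUT={}
  B3: | IN={} | OUT={}
  B4: | IN={} | OUT={}
  B5: | IN={} | OUT={f+f}
  B6: | IN={f+f} | OUT={f+f}
  B7: | IN={f+f} | OUT={b*c, f+f}
  B8: | IN={b*c, f+f} | OUT={b*c, e*e, f+f}

Merge at B5: IN[B5] = OUT[B4] = {}
Applying B5's transfer function to that IN value gives OUT[B5] (row B5 above).

Answer: {f+f}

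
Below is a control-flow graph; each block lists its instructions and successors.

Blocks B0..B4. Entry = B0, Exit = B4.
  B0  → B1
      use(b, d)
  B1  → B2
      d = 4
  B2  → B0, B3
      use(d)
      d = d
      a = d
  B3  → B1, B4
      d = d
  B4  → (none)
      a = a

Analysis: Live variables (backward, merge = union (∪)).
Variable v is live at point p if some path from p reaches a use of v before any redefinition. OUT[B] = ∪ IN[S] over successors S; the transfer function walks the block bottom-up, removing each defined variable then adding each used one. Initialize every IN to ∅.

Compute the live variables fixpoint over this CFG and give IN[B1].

Converged values:
  B0:   IN={b, d}   OUT={b}
  B1:   IN={b}   OUT={b, d}
  B2:   IN={b, d}   OUT={a, b, d}
  B3:   IN={a, b, d}   OUT={a, b}
  B4:   IN={a}   OUT={}

Merge at B1: OUT[B1] = IN[B2] = {b, d}
Applying B1's transfer function to that OUT value gives IN[B1] (row B1 above).

Answer: {b}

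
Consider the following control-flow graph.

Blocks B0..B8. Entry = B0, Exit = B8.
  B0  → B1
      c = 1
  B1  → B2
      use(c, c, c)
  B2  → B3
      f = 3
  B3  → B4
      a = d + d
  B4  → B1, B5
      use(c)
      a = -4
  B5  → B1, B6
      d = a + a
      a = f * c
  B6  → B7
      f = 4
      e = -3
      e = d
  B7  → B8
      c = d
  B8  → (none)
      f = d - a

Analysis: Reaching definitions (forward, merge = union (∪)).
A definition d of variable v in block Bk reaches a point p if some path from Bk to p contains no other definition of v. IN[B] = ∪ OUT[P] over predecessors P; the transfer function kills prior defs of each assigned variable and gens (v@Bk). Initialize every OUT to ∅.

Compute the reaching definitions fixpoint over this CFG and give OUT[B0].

Converged values:
  B0:  IN={}  OUT={c@B0}
  B1:  IN={a@B4, a@B5, c@B0, d@B5, f@B2}  OUT={a@B4, a@B5, c@B0, d@B5, f@B2}
  B2:  IN={a@B4, a@B5, c@B0, d@B5, f@B2}  OUT={a@B4, a@B5, c@B0, d@B5, f@B2}
  B3:  IN={a@B4, a@B5, c@B0, d@B5, f@B2}  OUT={a@B3, c@B0, d@B5, f@B2}
  B4:  IN={a@B3, c@B0, d@B5, f@B2}  OUT={a@B4, c@B0, d@B5, f@B2}
  B5:  IN={a@B4, c@B0, d@B5, f@B2}  OUT={a@B5, c@B0, d@B5, f@B2}
  B6:  IN={a@B5, c@B0, d@B5, f@B2}  OUT={a@B5, c@B0, d@B5, e@B6, f@B6}
  B7:  IN={a@B5, c@B0, d@B5, e@B6, f@B6}  OUT={a@B5, c@B7, d@B5, e@B6, f@B6}
  B8:  IN={a@B5, c@B7, d@B5, e@B6, f@B6}  OUT={a@B5, c@B7, d@B5, e@B6, f@B8}

B0 is the boundary node: IN[B0] = {}
Applying B0's transfer function to that IN value gives OUT[B0] (row B0 above).

Answer: {c@B0}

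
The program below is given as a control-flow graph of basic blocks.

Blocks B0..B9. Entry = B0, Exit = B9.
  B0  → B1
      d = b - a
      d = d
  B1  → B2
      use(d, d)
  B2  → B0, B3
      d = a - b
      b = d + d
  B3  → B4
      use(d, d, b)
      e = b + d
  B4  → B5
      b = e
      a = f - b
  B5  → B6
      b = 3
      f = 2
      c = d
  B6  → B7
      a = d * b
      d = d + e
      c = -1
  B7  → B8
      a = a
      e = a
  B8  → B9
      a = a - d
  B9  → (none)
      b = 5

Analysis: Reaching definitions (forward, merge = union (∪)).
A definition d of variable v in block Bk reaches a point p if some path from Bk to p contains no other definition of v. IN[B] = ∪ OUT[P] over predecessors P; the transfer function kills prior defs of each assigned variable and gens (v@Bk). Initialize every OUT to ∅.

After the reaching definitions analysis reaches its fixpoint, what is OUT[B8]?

Converged values:
  B0:  IN={b@B2, d@B2}  OUT={b@B2, d@B0}
  B1:  IN={b@B2, d@B0}  OUT={b@B2, d@B0}
  B2:  IN={b@B2, d@B0}  OUT={b@B2, d@B2}
  B3:  IN={b@B2, d@B2}  OUT={b@B2, d@B2, e@B3}
  B4:  IN={b@B2, d@B2, e@B3}  OUT={a@B4, b@B4, d@B2, e@B3}
  B5:  IN={a@B4, b@B4, d@B2, e@B3}  OUT={a@B4, b@B5, c@B5, d@B2, e@B3, f@B5}
  B6:  IN={a@B4, b@B5, c@B5, d@B2, e@B3, f@B5}  OUT={a@B6, b@B5, c@B6, d@B6, e@B3, f@B5}
  B7:  IN={a@B6, b@B5, c@B6, d@B6, e@B3, f@B5}  OUT={a@B7, b@B5, c@B6, d@B6, e@B7, f@B5}
  B8:  IN={a@B7, b@B5, c@B6, d@B6, e@B7, f@B5}  OUT={a@B8, b@B5, c@B6, d@B6, e@B7, f@B5}
  B9:  IN={a@B8, b@B5, c@B6, d@B6, e@B7, f@B5}  OUT={a@B8, b@B9, c@B6, d@B6, e@B7, f@B5}

Merge at B8: IN[B8] = OUT[B7] = {a@B7, b@B5, c@B6, d@B6, e@B7, f@B5}
Applying B8's transfer function to that IN value gives OUT[B8] (row B8 above).

Answer: {a@B8, b@B5, c@B6, d@B6, e@B7, f@B5}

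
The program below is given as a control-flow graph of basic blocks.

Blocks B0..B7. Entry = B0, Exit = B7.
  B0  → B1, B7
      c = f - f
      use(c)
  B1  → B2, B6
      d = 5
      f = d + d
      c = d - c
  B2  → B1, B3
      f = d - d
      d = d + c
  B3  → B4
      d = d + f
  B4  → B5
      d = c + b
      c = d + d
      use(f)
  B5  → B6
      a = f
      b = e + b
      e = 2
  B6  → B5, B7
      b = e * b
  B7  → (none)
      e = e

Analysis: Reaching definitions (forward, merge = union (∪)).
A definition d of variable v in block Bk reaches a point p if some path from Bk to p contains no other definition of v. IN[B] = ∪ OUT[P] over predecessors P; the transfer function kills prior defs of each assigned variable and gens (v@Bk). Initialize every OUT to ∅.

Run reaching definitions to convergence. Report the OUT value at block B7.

Answer: {a@B5, b@B6, c@B0, c@B1, c@B4, d@B1, d@B4, e@B7, f@B1, f@B2}

Derivation:
Per-block solution:
  B0:  IN={}  OUT={c@B0}
  B1:  IN={c@B0, c@B1, d@B2, f@B2}  OUT={c@B1, d@B1, f@B1}
  B2:  IN={c@B1, d@B1, f@B1}  OUT={c@B1, d@B2, f@B2}
  B3:  IN={c@B1, d@B2, f@B2}  OUT={c@B1, d@B3, f@B2}
  B4:  IN={c@B1, d@B3, f@B2}  OUT={c@B4, d@B4, f@B2}
  B5:  IN={a@B5, b@B6, c@B1, c@B4, d@B1, d@B4, e@B5, f@B1, f@B2}  OUT={a@B5, b@B5, c@B1, c@B4, d@B1, d@B4, e@B5, f@B1, f@B2}
  B6:  IN={a@B5, b@B5, c@B1, c@B4, d@B1, d@B4, e@B5, f@B1, f@B2}  OUT={a@B5, b@B6, c@B1, c@B4, d@B1, d@B4, e@B5, f@B1, f@B2}
  B7:  IN={a@B5, b@B6, c@B0, c@B1, c@B4, d@B1, d@B4, e@B5, f@B1, f@B2}  OUT={a@B5, b@B6, c@B0, c@B1, c@B4, d@B1, d@B4, e@B7, f@B1, f@B2}

Merge at B7: IN[B7] = OUT[B0] ⊔ OUT[B6] = {a@B5, b@B6, c@B0, c@B1, c@B4, d@B1, d@B4, e@B5, f@B1, f@B2}
Applying B7's transfer function to that IN value gives OUT[B7] (row B7 above).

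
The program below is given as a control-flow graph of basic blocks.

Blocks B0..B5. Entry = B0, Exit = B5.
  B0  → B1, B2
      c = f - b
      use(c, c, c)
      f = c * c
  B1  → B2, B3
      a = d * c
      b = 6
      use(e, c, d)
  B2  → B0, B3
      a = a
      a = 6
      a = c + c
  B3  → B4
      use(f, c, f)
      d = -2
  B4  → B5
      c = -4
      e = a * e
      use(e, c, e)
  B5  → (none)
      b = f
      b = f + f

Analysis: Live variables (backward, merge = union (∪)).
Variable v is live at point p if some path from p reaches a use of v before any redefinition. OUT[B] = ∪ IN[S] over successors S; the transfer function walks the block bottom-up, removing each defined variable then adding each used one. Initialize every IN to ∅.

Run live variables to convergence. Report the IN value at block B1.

Per-block solution:
  B0:  IN={a, b, d, e, f}  OUT={a, b, c, d, e, f}
  B1:  IN={c, d, e, f}  OUT={a, b, c, d, e, f}
  B2:  IN={a, b, c, d, e, f}  OUT={a, b, c, d, e, f}
  B3:  IN={a, c, e, f}  OUT={a, e, f}
  B4:  IN={a, e, f}  OUT={f}
  B5:  IN={f}  OUT={}

Merge at B1: OUT[B1] = IN[B2] ⊔ IN[B3] = {a, b, c, d, e, f}
Applying B1's transfer function to that OUT value gives IN[B1] (row B1 above).

Answer: {c, d, e, f}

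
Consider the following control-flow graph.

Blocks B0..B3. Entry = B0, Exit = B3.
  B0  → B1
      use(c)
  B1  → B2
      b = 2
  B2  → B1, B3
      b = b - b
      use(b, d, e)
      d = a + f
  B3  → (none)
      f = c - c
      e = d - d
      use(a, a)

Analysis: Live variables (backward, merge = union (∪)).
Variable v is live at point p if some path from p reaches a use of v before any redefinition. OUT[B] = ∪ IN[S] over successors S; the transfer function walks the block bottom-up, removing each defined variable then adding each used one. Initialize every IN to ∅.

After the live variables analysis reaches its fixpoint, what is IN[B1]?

Fixpoint table:
  B0:   IN={a, c, d, e, f}   OUT={a, c, d, e, f}
  B1:   IN={a, c, d, e, f}   OUT={a, b, c, d, e, f}
  B2:   IN={a, b, c, d, e, f}   OUT={a, c, d, e, f}
  B3:   IN={a, c, d}   OUT={}

Merge at B1: OUT[B1] = IN[B2] = {a, b, c, d, e, f}
Applying B1's transfer function to that OUT value gives IN[B1] (row B1 above).

Answer: {a, c, d, e, f}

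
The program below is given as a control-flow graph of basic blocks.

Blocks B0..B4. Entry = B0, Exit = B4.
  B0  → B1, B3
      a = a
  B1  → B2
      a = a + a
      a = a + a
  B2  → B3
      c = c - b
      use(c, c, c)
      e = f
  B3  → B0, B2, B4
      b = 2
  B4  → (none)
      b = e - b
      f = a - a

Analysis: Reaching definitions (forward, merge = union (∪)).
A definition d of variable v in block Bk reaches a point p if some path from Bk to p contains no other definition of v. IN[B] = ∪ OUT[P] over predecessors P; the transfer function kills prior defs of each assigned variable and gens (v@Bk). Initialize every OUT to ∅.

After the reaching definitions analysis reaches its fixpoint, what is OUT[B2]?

Fixpoint table:
  B0: | IN={a@B0, a@B1, b@B3, c@B2, e@B2} | OUT={a@B0, b@B3, c@B2, e@B2}
  B1: | IN={a@B0, b@B3, c@B2, e@B2} | OUT={a@B1, b@B3, c@B2, e@B2}
  B2: | IN={a@B0, a@B1, b@B3, c@B2, e@B2} | OUT={a@B0, a@B1, b@B3, c@B2, e@B2}
  B3: | IN={a@B0, a@B1, b@B3, c@B2, e@B2} | OUT={a@B0, a@B1, b@B3, c@B2, e@B2}
  B4: | IN={a@B0, a@B1, b@B3, c@B2, e@B2} | OUT={a@B0, a@B1, b@B4, c@B2, e@B2, f@B4}

Merge at B2: IN[B2] = OUT[B1] ⊔ OUT[B3] = {a@B0, a@B1, b@B3, c@B2, e@B2}
Applying B2's transfer function to that IN value gives OUT[B2] (row B2 above).

Answer: {a@B0, a@B1, b@B3, c@B2, e@B2}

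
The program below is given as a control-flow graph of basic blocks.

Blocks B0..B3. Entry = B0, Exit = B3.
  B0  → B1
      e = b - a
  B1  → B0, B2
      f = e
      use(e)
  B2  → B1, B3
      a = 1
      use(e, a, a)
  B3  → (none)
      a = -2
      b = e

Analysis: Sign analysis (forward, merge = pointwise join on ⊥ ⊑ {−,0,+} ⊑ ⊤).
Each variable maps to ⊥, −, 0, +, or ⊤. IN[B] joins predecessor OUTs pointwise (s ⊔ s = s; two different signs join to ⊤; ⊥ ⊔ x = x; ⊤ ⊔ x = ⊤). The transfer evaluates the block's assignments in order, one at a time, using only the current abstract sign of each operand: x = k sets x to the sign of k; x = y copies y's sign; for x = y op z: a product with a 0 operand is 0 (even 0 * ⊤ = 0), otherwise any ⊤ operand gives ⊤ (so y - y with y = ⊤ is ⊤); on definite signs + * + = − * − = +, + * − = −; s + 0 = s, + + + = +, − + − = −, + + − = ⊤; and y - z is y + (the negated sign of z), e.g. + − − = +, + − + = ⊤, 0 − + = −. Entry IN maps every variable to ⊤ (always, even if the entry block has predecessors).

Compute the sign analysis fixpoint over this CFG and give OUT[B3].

Answer: {a: -, b: ⊤, c: ⊤, d: ⊤, e: ⊤, f: ⊤}

Working:
Converged values:
  B0:  IN=(all ⊤)  OUT=(all ⊤)
  B1:  IN=(all ⊤)  OUT=(all ⊤)
  B2:  IN=(all ⊤)  OUT={a:+; rest ⊤}
  B3:  IN={a:+; rest ⊤}  OUT={a:-; rest ⊤}

Merge at B3: IN[B3] = OUT[B2] = {a: +, b: ⊤, c: ⊤, d: ⊤, e: ⊤, f: ⊤}
Applying B3's transfer function to that IN value gives OUT[B3] (row B3 above).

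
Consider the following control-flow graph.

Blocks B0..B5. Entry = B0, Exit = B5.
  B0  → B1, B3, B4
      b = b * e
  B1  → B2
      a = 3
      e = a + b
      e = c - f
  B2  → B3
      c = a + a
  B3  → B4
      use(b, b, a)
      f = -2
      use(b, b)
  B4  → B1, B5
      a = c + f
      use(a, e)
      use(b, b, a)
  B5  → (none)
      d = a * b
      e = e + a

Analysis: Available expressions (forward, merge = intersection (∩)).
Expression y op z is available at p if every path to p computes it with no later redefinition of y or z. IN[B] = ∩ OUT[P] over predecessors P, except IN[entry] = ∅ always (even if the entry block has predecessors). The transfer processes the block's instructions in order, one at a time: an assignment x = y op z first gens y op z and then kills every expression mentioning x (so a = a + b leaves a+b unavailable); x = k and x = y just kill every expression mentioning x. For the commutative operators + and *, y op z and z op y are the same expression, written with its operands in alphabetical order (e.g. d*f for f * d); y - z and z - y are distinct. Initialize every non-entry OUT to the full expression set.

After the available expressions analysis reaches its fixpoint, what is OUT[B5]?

Converged values:
  B0: | IN={} | OUT={}
  B1: | IN={} | OUT={a+b, c-f}
  B2: | IN={a+b, c-f} | OUT={a+a, a+b}
  B3: | IN={} | OUT={}
  B4: | IN={} | OUT={c+f}
  B5: | IN={c+f} | OUT={a*b, c+f}

Merge at B5: IN[B5] = OUT[B4] = {c+f}
Applying B5's transfer function to that IN value gives OUT[B5] (row B5 above).

Answer: {a*b, c+f}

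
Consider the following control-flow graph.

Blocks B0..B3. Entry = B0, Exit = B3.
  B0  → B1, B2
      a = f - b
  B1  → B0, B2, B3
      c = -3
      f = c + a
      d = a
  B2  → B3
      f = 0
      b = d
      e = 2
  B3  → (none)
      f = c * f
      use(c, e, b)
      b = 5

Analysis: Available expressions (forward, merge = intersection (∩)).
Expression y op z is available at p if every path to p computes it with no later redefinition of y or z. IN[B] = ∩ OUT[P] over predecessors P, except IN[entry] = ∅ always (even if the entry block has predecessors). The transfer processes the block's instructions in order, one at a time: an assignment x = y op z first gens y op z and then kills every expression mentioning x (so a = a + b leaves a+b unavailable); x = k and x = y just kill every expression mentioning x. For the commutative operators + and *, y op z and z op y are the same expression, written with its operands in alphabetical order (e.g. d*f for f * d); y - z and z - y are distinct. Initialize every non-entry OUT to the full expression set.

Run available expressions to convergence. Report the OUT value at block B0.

Fixpoint table:
  B0: | IN={} | OUT={f-b}
  B1: | IN={f-b} | OUT={a+c}
  B2: | IN={} | OUT={}
  B3: | IN={} | OUT={}

Merge at B0 (entry node, so the boundary value {} is joined with the incoming edge(s)): IN[B0] = {} ∩ OUT[B1] = {}
Applying B0's transfer function to that IN value gives OUT[B0] (row B0 above).

Answer: {f-b}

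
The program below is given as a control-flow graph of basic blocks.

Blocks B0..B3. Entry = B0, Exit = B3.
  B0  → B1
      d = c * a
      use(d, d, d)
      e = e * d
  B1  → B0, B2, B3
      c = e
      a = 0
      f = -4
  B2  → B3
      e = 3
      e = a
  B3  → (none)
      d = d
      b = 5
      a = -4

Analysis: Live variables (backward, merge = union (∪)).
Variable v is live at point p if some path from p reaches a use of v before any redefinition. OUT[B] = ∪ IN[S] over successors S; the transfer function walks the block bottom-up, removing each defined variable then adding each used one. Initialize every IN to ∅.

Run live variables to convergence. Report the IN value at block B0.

Per-block solution:
  B0: | IN={a, c, e} | OUT={d, e}
  B1: | IN={d, e} | OUT={a, c, d, e}
  B2: | IN={a, d} | OUT={d}
  B3: | IN={d} | OUT={}

Merge at B0: OUT[B0] = IN[B1] = {d, e}
Applying B0's transfer function to that OUT value gives IN[B0] (row B0 above).

Answer: {a, c, e}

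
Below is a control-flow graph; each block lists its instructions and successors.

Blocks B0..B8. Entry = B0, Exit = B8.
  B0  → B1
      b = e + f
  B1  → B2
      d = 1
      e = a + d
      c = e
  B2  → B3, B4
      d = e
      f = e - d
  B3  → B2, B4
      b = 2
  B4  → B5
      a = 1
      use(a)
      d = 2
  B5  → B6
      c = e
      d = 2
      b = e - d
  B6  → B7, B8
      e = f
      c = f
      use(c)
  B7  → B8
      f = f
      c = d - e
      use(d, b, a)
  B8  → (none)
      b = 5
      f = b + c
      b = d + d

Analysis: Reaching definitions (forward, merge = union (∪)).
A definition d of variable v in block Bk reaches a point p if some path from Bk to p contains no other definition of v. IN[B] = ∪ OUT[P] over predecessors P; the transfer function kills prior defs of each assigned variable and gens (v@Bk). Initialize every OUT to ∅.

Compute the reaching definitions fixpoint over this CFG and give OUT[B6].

Answer: {a@B4, b@B5, c@B6, d@B5, e@B6, f@B2}

Derivation:
Fixpoint table:
  B0:  IN={}  OUT={b@B0}
  B1:  IN={b@B0}  OUT={b@B0, c@B1, d@B1, e@B1}
  B2:  IN={b@B0, b@B3, c@B1, d@B1, d@B2, e@B1, f@B2}  OUT={b@B0, b@B3, c@B1, d@B2, e@B1, f@B2}
  B3:  IN={b@B0, b@B3, c@B1, d@B2, e@B1, f@B2}  OUT={b@B3, c@B1, d@B2, e@B1, f@B2}
  B4:  IN={b@B0, b@B3, c@B1, d@B2, e@B1, f@B2}  OUT={a@B4, b@B0, b@B3, c@B1, d@B4, e@B1, f@B2}
  B5:  IN={a@B4, b@B0, b@B3, c@B1, d@B4, e@B1, f@B2}  OUT={a@B4, b@B5, c@B5, d@B5, e@B1, f@B2}
  B6:  IN={a@B4, b@B5, c@B5, d@B5, e@B1, f@B2}  OUT={a@B4, b@B5, c@B6, d@B5, e@B6, f@B2}
  B7:  IN={a@B4, b@B5, c@B6, d@B5, e@B6, f@B2}  OUT={a@B4, b@B5, c@B7, d@B5, e@B6, f@B7}
  B8:  IN={a@B4, b@B5, c@B6, c@B7, d@B5, e@B6, f@B2, f@B7}  OUT={a@B4, b@B8, c@B6, c@B7, d@B5, e@B6, f@B8}

Merge at B6: IN[B6] = OUT[B5] = {a@B4, b@B5, c@B5, d@B5, e@B1, f@B2}
Applying B6's transfer function to that IN value gives OUT[B6] (row B6 above).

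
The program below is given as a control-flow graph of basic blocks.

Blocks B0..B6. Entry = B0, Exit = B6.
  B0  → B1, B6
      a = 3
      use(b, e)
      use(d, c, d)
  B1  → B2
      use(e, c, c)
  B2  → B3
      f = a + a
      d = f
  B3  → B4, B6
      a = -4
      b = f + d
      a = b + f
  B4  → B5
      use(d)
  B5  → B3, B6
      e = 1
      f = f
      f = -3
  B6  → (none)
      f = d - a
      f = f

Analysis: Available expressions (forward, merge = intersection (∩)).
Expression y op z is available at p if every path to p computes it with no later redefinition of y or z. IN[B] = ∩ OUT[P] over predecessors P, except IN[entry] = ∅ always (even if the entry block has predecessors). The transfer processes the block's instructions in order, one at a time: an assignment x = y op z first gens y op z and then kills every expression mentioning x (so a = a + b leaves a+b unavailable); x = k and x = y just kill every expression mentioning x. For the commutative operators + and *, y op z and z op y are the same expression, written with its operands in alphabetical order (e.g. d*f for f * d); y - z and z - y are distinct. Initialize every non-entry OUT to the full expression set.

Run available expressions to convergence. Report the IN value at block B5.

Answer: {b+f, d+f}

Trace:
Converged values:
  B0:  IN={}  OUT={}
  B1:  IN={}  OUT={}
  B2:  IN={}  OUT={a+a}
  B3:  IN={}  OUT={b+f, d+f}
  B4:  IN={b+f, d+f}  OUT={b+f, d+f}
  B5:  IN={b+f, d+f}  OUT={}
  B6:  IN={}  OUT={d-a}

Merge at B5: IN[B5] = OUT[B4] = {b+f, d+f}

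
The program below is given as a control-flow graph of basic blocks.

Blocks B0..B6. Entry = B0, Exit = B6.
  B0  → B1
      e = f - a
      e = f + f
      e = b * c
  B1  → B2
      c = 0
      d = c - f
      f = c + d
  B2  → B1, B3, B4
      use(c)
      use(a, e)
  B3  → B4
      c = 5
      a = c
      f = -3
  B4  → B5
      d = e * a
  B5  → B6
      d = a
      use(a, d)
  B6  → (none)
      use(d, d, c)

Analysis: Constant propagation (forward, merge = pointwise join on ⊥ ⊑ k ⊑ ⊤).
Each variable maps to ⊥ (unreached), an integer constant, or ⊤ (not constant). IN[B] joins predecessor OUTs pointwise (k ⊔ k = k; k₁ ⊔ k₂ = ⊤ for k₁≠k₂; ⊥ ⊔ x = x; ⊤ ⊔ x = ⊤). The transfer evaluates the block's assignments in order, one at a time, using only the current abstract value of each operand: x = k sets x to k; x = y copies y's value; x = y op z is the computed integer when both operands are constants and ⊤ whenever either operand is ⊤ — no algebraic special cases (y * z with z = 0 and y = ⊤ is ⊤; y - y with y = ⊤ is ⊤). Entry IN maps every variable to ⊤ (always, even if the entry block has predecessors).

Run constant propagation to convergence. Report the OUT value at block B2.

Converged values:
  B0: | IN=(all ⊤) | OUT=(all ⊤)
  B1: | IN=(all ⊤) | OUT={c:0; rest ⊤}
  B2: | IN={c:0; rest ⊤} | OUT={c:0; rest ⊤}
  B3: | IN={c:0; rest ⊤} | OUT={a:5, c:5, f:-3; rest ⊤}
  B4: | IN=(all ⊤) | OUT=(all ⊤)
  B5: | IN=(all ⊤) | OUT=(all ⊤)
  B6: | IN=(all ⊤) | OUT=(all ⊤)

Merge at B2: IN[B2] = OUT[B1] = {a: ⊤, b: ⊤, c: 0, d: ⊤, e: ⊤, f: ⊤}
Applying B2's transfer function to that IN value gives OUT[B2] (row B2 above).

Answer: {a: ⊤, b: ⊤, c: 0, d: ⊤, e: ⊤, f: ⊤}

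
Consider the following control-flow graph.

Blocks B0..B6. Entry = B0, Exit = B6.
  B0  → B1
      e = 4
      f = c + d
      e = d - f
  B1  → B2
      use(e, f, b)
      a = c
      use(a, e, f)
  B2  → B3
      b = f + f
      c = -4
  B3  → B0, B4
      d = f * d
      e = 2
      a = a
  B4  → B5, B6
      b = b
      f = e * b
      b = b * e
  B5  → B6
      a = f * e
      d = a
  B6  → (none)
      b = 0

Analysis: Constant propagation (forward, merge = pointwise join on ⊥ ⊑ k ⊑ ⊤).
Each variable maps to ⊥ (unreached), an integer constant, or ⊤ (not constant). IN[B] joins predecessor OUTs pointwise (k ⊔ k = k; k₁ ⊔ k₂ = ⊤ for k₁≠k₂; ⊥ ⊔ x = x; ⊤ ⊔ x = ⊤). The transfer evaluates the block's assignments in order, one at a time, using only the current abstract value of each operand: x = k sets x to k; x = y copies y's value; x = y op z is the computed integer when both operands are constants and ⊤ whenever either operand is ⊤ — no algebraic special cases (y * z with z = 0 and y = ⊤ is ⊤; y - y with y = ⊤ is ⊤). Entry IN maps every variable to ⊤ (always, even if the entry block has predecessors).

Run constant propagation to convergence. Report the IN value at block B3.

Answer: {a: ⊤, b: ⊤, c: -4, d: ⊤, e: ⊤, f: ⊤}

Derivation:
Converged values:
  B0:   IN=(all ⊤)   OUT=(all ⊤)
  B1:   IN=(all ⊤)   OUT=(all ⊤)
  B2:   IN=(all ⊤)   OUT={c:-4; rest ⊤}
  B3:   IN={c:-4; rest ⊤}   OUT={c:-4, e:2; rest ⊤}
  B4:   IN={c:-4, e:2; rest ⊤}   OUT={c:-4, e:2; rest ⊤}
  B5:   IN={c:-4, e:2; rest ⊤}   OUT={c:-4, e:2; rest ⊤}
  B6:   IN={c:-4, e:2; rest ⊤}   OUT={b:0, c:-4, e:2; rest ⊤}

Merge at B3: IN[B3] = OUT[B2] = {a: ⊤, b: ⊤, c: -4, d: ⊤, e: ⊤, f: ⊤}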